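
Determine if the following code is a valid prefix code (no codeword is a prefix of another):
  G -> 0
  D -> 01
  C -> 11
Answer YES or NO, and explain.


Checking each pair (does one codeword prefix another?):
  G='0' vs D='01': prefix -- VIOLATION

NO -- this is NOT a valid prefix code. G (0) is a prefix of D (01).


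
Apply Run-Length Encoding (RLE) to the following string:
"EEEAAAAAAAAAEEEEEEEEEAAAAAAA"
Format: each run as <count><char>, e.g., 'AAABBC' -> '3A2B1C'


Scanning runs left to right:
  i=0: run of 'E' x 3 -> '3E'
  i=3: run of 'A' x 9 -> '9A'
  i=12: run of 'E' x 9 -> '9E'
  i=21: run of 'A' x 7 -> '7A'

RLE = 3E9A9E7A


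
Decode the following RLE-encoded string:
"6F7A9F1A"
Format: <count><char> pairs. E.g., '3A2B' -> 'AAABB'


Expanding each <count><char> pair:
  6F -> 'FFFFFF'
  7A -> 'AAAAAAA'
  9F -> 'FFFFFFFFF'
  1A -> 'A'

Decoded = FFFFFFAAAAAAAFFFFFFFFFA


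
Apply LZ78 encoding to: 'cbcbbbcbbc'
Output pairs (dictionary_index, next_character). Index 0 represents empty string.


LZ78 encoding steps:
Dictionary: {0: ''}
Step 1: w='' (idx 0), next='c' -> output (0, 'c'), add 'c' as idx 1
Step 2: w='' (idx 0), next='b' -> output (0, 'b'), add 'b' as idx 2
Step 3: w='c' (idx 1), next='b' -> output (1, 'b'), add 'cb' as idx 3
Step 4: w='b' (idx 2), next='b' -> output (2, 'b'), add 'bb' as idx 4
Step 5: w='cb' (idx 3), next='b' -> output (3, 'b'), add 'cbb' as idx 5
Step 6: w='c' (idx 1), end of input -> output (1, '')


Encoded: [(0, 'c'), (0, 'b'), (1, 'b'), (2, 'b'), (3, 'b'), (1, '')]


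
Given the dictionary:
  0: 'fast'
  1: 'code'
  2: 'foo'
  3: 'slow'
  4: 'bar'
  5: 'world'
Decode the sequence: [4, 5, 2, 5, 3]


Look up each index in the dictionary:
  4 -> 'bar'
  5 -> 'world'
  2 -> 'foo'
  5 -> 'world'
  3 -> 'slow'

Decoded: "bar world foo world slow"


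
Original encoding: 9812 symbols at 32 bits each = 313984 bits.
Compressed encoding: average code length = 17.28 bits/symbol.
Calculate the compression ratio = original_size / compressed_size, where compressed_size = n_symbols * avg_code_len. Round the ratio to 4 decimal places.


original_size = n_symbols * orig_bits = 9812 * 32 = 313984 bits
compressed_size = n_symbols * avg_code_len = 9812 * 17.28 = 169551.36 bits
ratio = original_size / compressed_size = 313984 / 169551.36 = 1.8519

Compression ratio = 1.8519


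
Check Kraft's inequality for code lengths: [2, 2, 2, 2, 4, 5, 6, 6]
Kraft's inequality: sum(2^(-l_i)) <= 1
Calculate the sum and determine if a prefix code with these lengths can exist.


Sum = 2^(-2) + 2^(-2) + 2^(-2) + 2^(-2) + 2^(-4) + 2^(-5) + 2^(-6) + 2^(-6)
    = 0.25 + 0.25 + 0.25 + 0.25 + 0.0625 + 0.03125 + 0.015625 + 0.015625
    = 72/64 = 1.125
Since 1.125 > 1, Kraft's inequality is NOT satisfied.
A prefix code with these lengths CANNOT exist.

Kraft sum = 1.125. Not satisfied.


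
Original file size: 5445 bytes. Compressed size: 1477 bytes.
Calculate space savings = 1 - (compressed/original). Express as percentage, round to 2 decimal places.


ratio = compressed/original = 1477/5445 = 0.271258
savings = 1 - ratio = 1 - 0.271258 = 0.728742
as a percentage: 0.728742 * 100 = 72.87%

Space savings = 1 - 1477/5445 = 72.87%


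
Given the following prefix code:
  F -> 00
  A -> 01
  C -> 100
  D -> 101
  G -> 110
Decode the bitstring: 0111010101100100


Decoding step by step:
Bits 01 -> A
Bits 110 -> G
Bits 101 -> D
Bits 01 -> A
Bits 100 -> C
Bits 100 -> C


Decoded message: AGDACC


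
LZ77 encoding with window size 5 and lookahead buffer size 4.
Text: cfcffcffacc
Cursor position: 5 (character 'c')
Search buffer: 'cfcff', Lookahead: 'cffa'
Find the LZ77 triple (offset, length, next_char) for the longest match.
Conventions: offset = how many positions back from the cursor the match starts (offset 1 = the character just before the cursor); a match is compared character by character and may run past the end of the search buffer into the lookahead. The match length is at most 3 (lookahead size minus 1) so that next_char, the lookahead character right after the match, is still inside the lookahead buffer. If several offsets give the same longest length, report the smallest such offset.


Try each offset into the search buffer:
  offset=1 (pos 4, char 'f'): match length 0
  offset=2 (pos 3, char 'f'): match length 0
  offset=3 (pos 2, char 'c'): match length 3
  offset=4 (pos 1, char 'f'): match length 0
  offset=5 (pos 0, char 'c'): match length 2
Longest match has length 3 at offset 3.
next_char = character at position 5 + 3 = 8 -> 'a'

Best match: offset=3, length=3 (matching 'cff' starting at position 2)
LZ77 triple: (3, 3, 'a')


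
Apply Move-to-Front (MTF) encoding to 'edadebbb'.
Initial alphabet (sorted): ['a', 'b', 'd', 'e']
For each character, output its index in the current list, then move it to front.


MTF encoding:
'e': index 3 in ['a', 'b', 'd', 'e'] -> ['e', 'a', 'b', 'd']
'd': index 3 in ['e', 'a', 'b', 'd'] -> ['d', 'e', 'a', 'b']
'a': index 2 in ['d', 'e', 'a', 'b'] -> ['a', 'd', 'e', 'b']
'd': index 1 in ['a', 'd', 'e', 'b'] -> ['d', 'a', 'e', 'b']
'e': index 2 in ['d', 'a', 'e', 'b'] -> ['e', 'd', 'a', 'b']
'b': index 3 in ['e', 'd', 'a', 'b'] -> ['b', 'e', 'd', 'a']
'b': index 0 in ['b', 'e', 'd', 'a'] -> ['b', 'e', 'd', 'a']
'b': index 0 in ['b', 'e', 'd', 'a'] -> ['b', 'e', 'd', 'a']


Output: [3, 3, 2, 1, 2, 3, 0, 0]


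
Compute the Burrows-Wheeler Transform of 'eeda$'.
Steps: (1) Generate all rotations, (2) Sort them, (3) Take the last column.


Rotations (sorted):
  0: $eeda -> last char: a
  1: a$eed -> last char: d
  2: da$ee -> last char: e
  3: eda$e -> last char: e
  4: eeda$ -> last char: $


BWT = adee$


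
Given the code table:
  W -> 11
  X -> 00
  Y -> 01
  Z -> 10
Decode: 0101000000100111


Decoding:
01 -> Y
01 -> Y
00 -> X
00 -> X
00 -> X
10 -> Z
01 -> Y
11 -> W


Result: YYXXXZYW


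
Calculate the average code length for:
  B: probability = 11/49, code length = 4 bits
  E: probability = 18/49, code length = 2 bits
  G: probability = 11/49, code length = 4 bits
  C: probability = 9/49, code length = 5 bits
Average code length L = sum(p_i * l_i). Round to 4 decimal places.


Weighted contributions p_i * l_i:
  B: (11/49) * 4 = 44/49
  E: (18/49) * 2 = 36/49
  G: (11/49) * 4 = 44/49
  C: (9/49) * 5 = 45/49
Sum = (44 + 36 + 44 + 45)/49 = 169/49

L = 169/49 = 3.4490 bits/symbol


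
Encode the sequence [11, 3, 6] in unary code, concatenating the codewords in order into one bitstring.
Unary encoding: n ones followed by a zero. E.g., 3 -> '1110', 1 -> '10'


Encode each number as n ones followed by a terminating 0:
  11 -> 111111111110 (12 bits)
  3 -> 1110 (4 bits)
  6 -> 1111110 (7 bits)
Total length = 12 + 4 + 7 = 23 bits.

Unary([11, 3, 6]) = 11111111111011101111110 (23 bits)


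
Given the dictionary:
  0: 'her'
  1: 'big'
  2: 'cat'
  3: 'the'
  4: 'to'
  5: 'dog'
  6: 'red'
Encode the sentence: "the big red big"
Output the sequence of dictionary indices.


Look up each word in the dictionary:
  'the' -> 3
  'big' -> 1
  'red' -> 6
  'big' -> 1

Encoded: [3, 1, 6, 1]


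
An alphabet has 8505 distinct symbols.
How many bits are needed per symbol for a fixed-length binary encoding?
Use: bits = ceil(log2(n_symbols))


log2(8505) = 13.0541
Bracket: 2^13 = 8192 < 8505 <= 2^14 = 16384
So ceil(log2(8505)) = 14

bits = ceil(log2(8505)) = ceil(13.0541) = 14 bits


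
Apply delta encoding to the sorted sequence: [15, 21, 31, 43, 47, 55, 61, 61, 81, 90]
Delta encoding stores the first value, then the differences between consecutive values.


First value: 15
Deltas:
  21 - 15 = 6
  31 - 21 = 10
  43 - 31 = 12
  47 - 43 = 4
  55 - 47 = 8
  61 - 55 = 6
  61 - 61 = 0
  81 - 61 = 20
  90 - 81 = 9


Delta encoded: [15, 6, 10, 12, 4, 8, 6, 0, 20, 9]


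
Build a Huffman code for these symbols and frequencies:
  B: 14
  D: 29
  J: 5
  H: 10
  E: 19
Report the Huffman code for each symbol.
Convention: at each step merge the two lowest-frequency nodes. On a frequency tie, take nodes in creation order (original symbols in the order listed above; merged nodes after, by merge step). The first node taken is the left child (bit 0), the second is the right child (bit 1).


Huffman tree construction:
Step 1: Merge J(5) + H(10) = 15
Step 2: Merge B(14) + (J+H)(15) = 29
Step 3: Merge E(19) + D(29) = 48
Step 4: Merge (B+(J+H))(29) + (E+D)(48) = 77
Read each symbol's code off the tree from the root (left child = 0, right child = 1).

Codes:
  B: 00 (length 2)
  D: 11 (length 2)
  J: 010 (length 3)
  H: 011 (length 3)
  E: 10 (length 2)
Average code length: 169/77 = 2.1948 bits/symbol


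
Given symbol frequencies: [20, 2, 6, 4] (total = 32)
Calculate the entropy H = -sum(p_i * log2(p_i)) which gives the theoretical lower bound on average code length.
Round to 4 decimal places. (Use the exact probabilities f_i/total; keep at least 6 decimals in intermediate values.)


Per-symbol terms -p_i * log2(p_i) with p_i = f_i/32:
  p = 20/32 = 0.625000: log2(p) = -0.678072, -p*log2(p) = 0.423795
  p = 2/32 = 0.062500: log2(p) = -4.000000, -p*log2(p) = 0.250000
  p = 6/32 = 0.187500: log2(p) = -2.415037, -p*log2(p) = 0.452820
  p = 4/32 = 0.125000: log2(p) = -3.000000, -p*log2(p) = 0.375000
H = 0.423795 + 0.250000 + 0.452820 + 0.375000 = 1.501615

H = 1.5016 bits/symbol


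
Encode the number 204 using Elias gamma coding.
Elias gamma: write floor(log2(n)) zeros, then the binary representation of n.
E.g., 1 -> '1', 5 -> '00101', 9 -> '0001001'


num_bits = floor(log2(204)) + 1 = 8
leading_zeros = num_bits - 1 = 7
binary(204) = 11001100

Elias gamma(204) = '0000000' + '11001100' = 000000011001100 (15 bits)


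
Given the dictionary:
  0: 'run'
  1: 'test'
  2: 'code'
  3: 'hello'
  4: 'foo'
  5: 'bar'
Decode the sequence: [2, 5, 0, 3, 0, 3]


Look up each index in the dictionary:
  2 -> 'code'
  5 -> 'bar'
  0 -> 'run'
  3 -> 'hello'
  0 -> 'run'
  3 -> 'hello'

Decoded: "code bar run hello run hello"


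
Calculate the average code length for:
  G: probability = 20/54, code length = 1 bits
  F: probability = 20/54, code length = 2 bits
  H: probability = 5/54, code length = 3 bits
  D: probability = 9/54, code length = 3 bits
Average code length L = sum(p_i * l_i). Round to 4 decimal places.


Weighted contributions p_i * l_i:
  G: (20/54) * 1 = 20/54
  F: (20/54) * 2 = 40/54
  H: (5/54) * 3 = 15/54
  D: (9/54) * 3 = 27/54
Sum = (20 + 40 + 15 + 27)/54 = 102/54

L = 102/54 = 1.8889 bits/symbol


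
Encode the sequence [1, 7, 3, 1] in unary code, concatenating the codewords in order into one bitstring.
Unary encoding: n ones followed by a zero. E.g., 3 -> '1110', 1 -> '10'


Encode each number as n ones followed by a terminating 0:
  1 -> 10 (2 bits)
  7 -> 11111110 (8 bits)
  3 -> 1110 (4 bits)
  1 -> 10 (2 bits)
Total length = 2 + 8 + 4 + 2 = 16 bits.

Unary([1, 7, 3, 1]) = 1011111110111010 (16 bits)


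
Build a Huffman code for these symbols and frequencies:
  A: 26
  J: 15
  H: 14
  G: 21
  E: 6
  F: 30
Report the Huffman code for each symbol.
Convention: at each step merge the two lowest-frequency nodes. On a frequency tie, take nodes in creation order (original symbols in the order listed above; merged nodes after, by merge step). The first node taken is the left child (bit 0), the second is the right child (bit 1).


Huffman tree construction:
Step 1: Merge E(6) + H(14) = 20
Step 2: Merge J(15) + (E+H)(20) = 35
Step 3: Merge G(21) + A(26) = 47
Step 4: Merge F(30) + (J+(E+H))(35) = 65
Step 5: Merge (G+A)(47) + (F+(J+(E+H)))(65) = 112
Read each symbol's code off the tree from the root (left child = 0, right child = 1).

Codes:
  A: 01 (length 2)
  J: 110 (length 3)
  H: 1111 (length 4)
  G: 00 (length 2)
  E: 1110 (length 4)
  F: 10 (length 2)
Average code length: 279/112 = 2.4911 bits/symbol


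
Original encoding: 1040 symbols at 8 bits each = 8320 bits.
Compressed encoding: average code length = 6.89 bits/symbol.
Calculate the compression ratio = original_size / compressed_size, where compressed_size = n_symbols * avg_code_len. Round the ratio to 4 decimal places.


original_size = n_symbols * orig_bits = 1040 * 8 = 8320 bits
compressed_size = n_symbols * avg_code_len = 1040 * 6.89 = 7165.6 bits
ratio = original_size / compressed_size = 8320 / 7165.6 = 1.1611

Compression ratio = 1.1611


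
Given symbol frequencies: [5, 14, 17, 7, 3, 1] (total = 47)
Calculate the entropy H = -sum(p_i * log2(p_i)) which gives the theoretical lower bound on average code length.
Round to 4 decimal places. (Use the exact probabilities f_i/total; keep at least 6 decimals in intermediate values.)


Per-symbol terms -p_i * log2(p_i) with p_i = f_i/47:
  p = 5/47 = 0.106383: log2(p) = -3.232661, -p*log2(p) = 0.343900
  p = 14/47 = 0.297872: log2(p) = -1.747234, -p*log2(p) = 0.520453
  p = 17/47 = 0.361702: log2(p) = -1.467126, -p*log2(p) = 0.530663
  p = 7/47 = 0.148936: log2(p) = -2.747234, -p*log2(p) = 0.409163
  p = 3/47 = 0.063830: log2(p) = -3.969626, -p*log2(p) = 0.253380
  p = 1/47 = 0.021277: log2(p) = -5.554589, -p*log2(p) = 0.118183
H = 0.343900 + 0.520453 + 0.530663 + 0.409163 + 0.253380 + 0.118183 = 2.175742

H = 2.1757 bits/symbol


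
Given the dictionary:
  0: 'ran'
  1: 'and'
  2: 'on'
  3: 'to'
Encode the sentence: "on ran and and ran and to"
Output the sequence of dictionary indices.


Look up each word in the dictionary:
  'on' -> 2
  'ran' -> 0
  'and' -> 1
  'and' -> 1
  'ran' -> 0
  'and' -> 1
  'to' -> 3

Encoded: [2, 0, 1, 1, 0, 1, 3]


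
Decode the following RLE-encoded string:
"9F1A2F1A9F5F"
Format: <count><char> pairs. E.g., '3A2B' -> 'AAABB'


Expanding each <count><char> pair:
  9F -> 'FFFFFFFFF'
  1A -> 'A'
  2F -> 'FF'
  1A -> 'A'
  9F -> 'FFFFFFFFF'
  5F -> 'FFFFF'

Decoded = FFFFFFFFFAFFAFFFFFFFFFFFFFF


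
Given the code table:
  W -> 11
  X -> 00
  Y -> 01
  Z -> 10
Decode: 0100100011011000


Decoding:
01 -> Y
00 -> X
10 -> Z
00 -> X
11 -> W
01 -> Y
10 -> Z
00 -> X


Result: YXZXWYZX


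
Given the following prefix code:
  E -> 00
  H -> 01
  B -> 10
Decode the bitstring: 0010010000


Decoding step by step:
Bits 00 -> E
Bits 10 -> B
Bits 01 -> H
Bits 00 -> E
Bits 00 -> E


Decoded message: EBHEE


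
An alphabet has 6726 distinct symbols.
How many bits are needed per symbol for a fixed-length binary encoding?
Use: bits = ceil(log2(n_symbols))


log2(6726) = 12.7155
Bracket: 2^12 = 4096 < 6726 <= 2^13 = 8192
So ceil(log2(6726)) = 13

bits = ceil(log2(6726)) = ceil(12.7155) = 13 bits


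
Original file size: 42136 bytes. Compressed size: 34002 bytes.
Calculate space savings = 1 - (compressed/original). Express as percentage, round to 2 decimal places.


ratio = compressed/original = 34002/42136 = 0.806958
savings = 1 - ratio = 1 - 0.806958 = 0.193042
as a percentage: 0.193042 * 100 = 19.3%

Space savings = 1 - 34002/42136 = 19.3%


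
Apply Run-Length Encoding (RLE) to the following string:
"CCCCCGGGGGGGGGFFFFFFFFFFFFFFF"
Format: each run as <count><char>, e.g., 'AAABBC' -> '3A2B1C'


Scanning runs left to right:
  i=0: run of 'C' x 5 -> '5C'
  i=5: run of 'G' x 9 -> '9G'
  i=14: run of 'F' x 15 -> '15F'

RLE = 5C9G15F


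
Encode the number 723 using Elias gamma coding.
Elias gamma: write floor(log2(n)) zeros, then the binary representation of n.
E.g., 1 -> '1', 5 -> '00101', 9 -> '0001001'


num_bits = floor(log2(723)) + 1 = 10
leading_zeros = num_bits - 1 = 9
binary(723) = 1011010011

Elias gamma(723) = '000000000' + '1011010011' = 0000000001011010011 (19 bits)


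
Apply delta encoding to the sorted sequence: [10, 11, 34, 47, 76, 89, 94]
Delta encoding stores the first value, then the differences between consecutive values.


First value: 10
Deltas:
  11 - 10 = 1
  34 - 11 = 23
  47 - 34 = 13
  76 - 47 = 29
  89 - 76 = 13
  94 - 89 = 5


Delta encoded: [10, 1, 23, 13, 29, 13, 5]


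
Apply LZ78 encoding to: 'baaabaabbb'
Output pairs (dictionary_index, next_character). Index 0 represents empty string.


LZ78 encoding steps:
Dictionary: {0: ''}
Step 1: w='' (idx 0), next='b' -> output (0, 'b'), add 'b' as idx 1
Step 2: w='' (idx 0), next='a' -> output (0, 'a'), add 'a' as idx 2
Step 3: w='a' (idx 2), next='a' -> output (2, 'a'), add 'aa' as idx 3
Step 4: w='b' (idx 1), next='a' -> output (1, 'a'), add 'ba' as idx 4
Step 5: w='a' (idx 2), next='b' -> output (2, 'b'), add 'ab' as idx 5
Step 6: w='b' (idx 1), next='b' -> output (1, 'b'), add 'bb' as idx 6


Encoded: [(0, 'b'), (0, 'a'), (2, 'a'), (1, 'a'), (2, 'b'), (1, 'b')]


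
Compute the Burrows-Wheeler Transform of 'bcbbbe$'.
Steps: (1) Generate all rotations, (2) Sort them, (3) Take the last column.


Rotations (sorted):
  0: $bcbbbe -> last char: e
  1: bbbe$bc -> last char: c
  2: bbe$bcb -> last char: b
  3: bcbbbe$ -> last char: $
  4: be$bcbb -> last char: b
  5: cbbbe$b -> last char: b
  6: e$bcbbb -> last char: b


BWT = ecb$bbb


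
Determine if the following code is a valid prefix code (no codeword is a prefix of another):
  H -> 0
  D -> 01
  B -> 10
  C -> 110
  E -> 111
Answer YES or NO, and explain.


Checking each pair (does one codeword prefix another?):
  H='0' vs D='01': prefix -- VIOLATION

NO -- this is NOT a valid prefix code. H (0) is a prefix of D (01).


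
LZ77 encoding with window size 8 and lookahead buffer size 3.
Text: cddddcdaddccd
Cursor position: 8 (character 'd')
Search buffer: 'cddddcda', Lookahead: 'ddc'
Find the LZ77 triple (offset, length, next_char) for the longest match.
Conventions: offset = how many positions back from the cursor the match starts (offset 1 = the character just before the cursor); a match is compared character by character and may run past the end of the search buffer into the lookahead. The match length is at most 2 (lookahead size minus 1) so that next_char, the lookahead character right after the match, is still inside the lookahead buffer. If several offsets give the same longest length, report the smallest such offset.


Try each offset into the search buffer:
  offset=1 (pos 7, char 'a'): match length 0
  offset=2 (pos 6, char 'd'): match length 1
  offset=3 (pos 5, char 'c'): match length 0
  offset=4 (pos 4, char 'd'): match length 1
  offset=5 (pos 3, char 'd'): match length 2
  offset=6 (pos 2, char 'd'): match length 2
  offset=7 (pos 1, char 'd'): match length 2
  offset=8 (pos 0, char 'c'): match length 0
Longest match has length 2, found at offsets 5, 6, 7; take the smallest, offset 5.
next_char = character at position 8 + 2 = 10 -> 'c'

Best match: offset=5, length=2 (matching 'dd' starting at position 3)
LZ77 triple: (5, 2, 'c')


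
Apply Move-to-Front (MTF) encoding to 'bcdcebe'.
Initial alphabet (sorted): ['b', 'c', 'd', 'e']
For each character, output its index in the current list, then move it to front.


MTF encoding:
'b': index 0 in ['b', 'c', 'd', 'e'] -> ['b', 'c', 'd', 'e']
'c': index 1 in ['b', 'c', 'd', 'e'] -> ['c', 'b', 'd', 'e']
'd': index 2 in ['c', 'b', 'd', 'e'] -> ['d', 'c', 'b', 'e']
'c': index 1 in ['d', 'c', 'b', 'e'] -> ['c', 'd', 'b', 'e']
'e': index 3 in ['c', 'd', 'b', 'e'] -> ['e', 'c', 'd', 'b']
'b': index 3 in ['e', 'c', 'd', 'b'] -> ['b', 'e', 'c', 'd']
'e': index 1 in ['b', 'e', 'c', 'd'] -> ['e', 'b', 'c', 'd']


Output: [0, 1, 2, 1, 3, 3, 1]


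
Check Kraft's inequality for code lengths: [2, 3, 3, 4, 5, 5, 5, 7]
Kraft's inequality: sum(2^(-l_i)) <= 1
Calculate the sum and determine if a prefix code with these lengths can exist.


Sum = 2^(-2) + 2^(-3) + 2^(-3) + 2^(-4) + 2^(-5) + 2^(-5) + 2^(-5) + 2^(-7)
    = 0.25 + 0.125 + 0.125 + 0.0625 + 0.03125 + 0.03125 + 0.03125 + 0.0078125
    = 85/128 = 0.6640625
Since 0.6640625 <= 1, Kraft's inequality IS satisfied.
A prefix code with these lengths CAN exist.

Kraft sum = 0.6640625. Satisfied.


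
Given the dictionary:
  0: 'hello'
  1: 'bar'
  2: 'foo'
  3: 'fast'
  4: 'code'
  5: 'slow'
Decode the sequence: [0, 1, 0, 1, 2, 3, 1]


Look up each index in the dictionary:
  0 -> 'hello'
  1 -> 'bar'
  0 -> 'hello'
  1 -> 'bar'
  2 -> 'foo'
  3 -> 'fast'
  1 -> 'bar'

Decoded: "hello bar hello bar foo fast bar"


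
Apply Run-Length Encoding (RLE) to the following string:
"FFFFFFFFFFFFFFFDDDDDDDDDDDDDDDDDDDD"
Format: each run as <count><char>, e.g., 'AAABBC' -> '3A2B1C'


Scanning runs left to right:
  i=0: run of 'F' x 15 -> '15F'
  i=15: run of 'D' x 20 -> '20D'

RLE = 15F20D


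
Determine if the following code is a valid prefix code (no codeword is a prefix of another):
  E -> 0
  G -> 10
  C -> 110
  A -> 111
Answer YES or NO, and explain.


Checking each pair (does one codeword prefix another?):
  E='0' vs G='10': no prefix
  E='0' vs C='110': no prefix
  E='0' vs A='111': no prefix
  G='10' vs E='0': no prefix
  G='10' vs C='110': no prefix
  G='10' vs A='111': no prefix
  C='110' vs E='0': no prefix
  C='110' vs G='10': no prefix
  C='110' vs A='111': no prefix
  A='111' vs E='0': no prefix
  A='111' vs G='10': no prefix
  A='111' vs C='110': no prefix
No violation found over all pairs.

YES -- this is a valid prefix code. No codeword is a prefix of any other codeword.


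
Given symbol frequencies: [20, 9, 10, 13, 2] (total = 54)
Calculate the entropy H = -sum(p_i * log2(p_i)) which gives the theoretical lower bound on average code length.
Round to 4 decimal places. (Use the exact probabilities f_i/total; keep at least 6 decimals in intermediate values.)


Per-symbol terms -p_i * log2(p_i) with p_i = f_i/54:
  p = 20/54 = 0.370370: log2(p) = -1.432959, -p*log2(p) = 0.530726
  p = 9/54 = 0.166667: log2(p) = -2.584963, -p*log2(p) = 0.430827
  p = 10/54 = 0.185185: log2(p) = -2.432959, -p*log2(p) = 0.450548
  p = 13/54 = 0.240741: log2(p) = -2.054448, -p*log2(p) = 0.494589
  p = 2/54 = 0.037037: log2(p) = -4.754888, -p*log2(p) = 0.176107
H = 0.530726 + 0.430827 + 0.450548 + 0.494589 + 0.176107 = 2.082797

H = 2.0828 bits/symbol


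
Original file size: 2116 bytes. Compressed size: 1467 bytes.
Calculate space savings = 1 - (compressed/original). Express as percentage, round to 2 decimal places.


ratio = compressed/original = 1467/2116 = 0.693289
savings = 1 - ratio = 1 - 0.693289 = 0.306711
as a percentage: 0.306711 * 100 = 30.67%

Space savings = 1 - 1467/2116 = 30.67%


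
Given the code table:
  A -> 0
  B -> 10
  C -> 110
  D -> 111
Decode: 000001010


Decoding:
0 -> A
0 -> A
0 -> A
0 -> A
0 -> A
10 -> B
10 -> B


Result: AAAAABB


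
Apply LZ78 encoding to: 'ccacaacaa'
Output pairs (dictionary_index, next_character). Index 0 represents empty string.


LZ78 encoding steps:
Dictionary: {0: ''}
Step 1: w='' (idx 0), next='c' -> output (0, 'c'), add 'c' as idx 1
Step 2: w='c' (idx 1), next='a' -> output (1, 'a'), add 'ca' as idx 2
Step 3: w='ca' (idx 2), next='a' -> output (2, 'a'), add 'caa' as idx 3
Step 4: w='caa' (idx 3), end of input -> output (3, '')


Encoded: [(0, 'c'), (1, 'a'), (2, 'a'), (3, '')]


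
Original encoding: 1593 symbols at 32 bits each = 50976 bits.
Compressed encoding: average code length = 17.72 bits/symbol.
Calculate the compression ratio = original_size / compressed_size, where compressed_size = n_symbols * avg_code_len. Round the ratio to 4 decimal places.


original_size = n_symbols * orig_bits = 1593 * 32 = 50976 bits
compressed_size = n_symbols * avg_code_len = 1593 * 17.72 = 28227.96 bits
ratio = original_size / compressed_size = 50976 / 28227.96 = 1.8059

Compression ratio = 1.8059


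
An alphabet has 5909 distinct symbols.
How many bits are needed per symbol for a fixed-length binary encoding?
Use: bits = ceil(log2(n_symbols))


log2(5909) = 12.5287
Bracket: 2^12 = 4096 < 5909 <= 2^13 = 8192
So ceil(log2(5909)) = 13

bits = ceil(log2(5909)) = ceil(12.5287) = 13 bits


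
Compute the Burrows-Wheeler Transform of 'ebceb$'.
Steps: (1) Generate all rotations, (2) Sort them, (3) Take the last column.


Rotations (sorted):
  0: $ebceb -> last char: b
  1: b$ebce -> last char: e
  2: bceb$e -> last char: e
  3: ceb$eb -> last char: b
  4: eb$ebc -> last char: c
  5: ebceb$ -> last char: $


BWT = beebc$


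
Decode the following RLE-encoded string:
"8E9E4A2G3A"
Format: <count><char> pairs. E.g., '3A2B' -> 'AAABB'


Expanding each <count><char> pair:
  8E -> 'EEEEEEEE'
  9E -> 'EEEEEEEEE'
  4A -> 'AAAA'
  2G -> 'GG'
  3A -> 'AAA'

Decoded = EEEEEEEEEEEEEEEEEAAAAGGAAA


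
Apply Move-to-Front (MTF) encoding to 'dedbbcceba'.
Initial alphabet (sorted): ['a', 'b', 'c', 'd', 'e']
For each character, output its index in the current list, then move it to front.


MTF encoding:
'd': index 3 in ['a', 'b', 'c', 'd', 'e'] -> ['d', 'a', 'b', 'c', 'e']
'e': index 4 in ['d', 'a', 'b', 'c', 'e'] -> ['e', 'd', 'a', 'b', 'c']
'd': index 1 in ['e', 'd', 'a', 'b', 'c'] -> ['d', 'e', 'a', 'b', 'c']
'b': index 3 in ['d', 'e', 'a', 'b', 'c'] -> ['b', 'd', 'e', 'a', 'c']
'b': index 0 in ['b', 'd', 'e', 'a', 'c'] -> ['b', 'd', 'e', 'a', 'c']
'c': index 4 in ['b', 'd', 'e', 'a', 'c'] -> ['c', 'b', 'd', 'e', 'a']
'c': index 0 in ['c', 'b', 'd', 'e', 'a'] -> ['c', 'b', 'd', 'e', 'a']
'e': index 3 in ['c', 'b', 'd', 'e', 'a'] -> ['e', 'c', 'b', 'd', 'a']
'b': index 2 in ['e', 'c', 'b', 'd', 'a'] -> ['b', 'e', 'c', 'd', 'a']
'a': index 4 in ['b', 'e', 'c', 'd', 'a'] -> ['a', 'b', 'e', 'c', 'd']


Output: [3, 4, 1, 3, 0, 4, 0, 3, 2, 4]


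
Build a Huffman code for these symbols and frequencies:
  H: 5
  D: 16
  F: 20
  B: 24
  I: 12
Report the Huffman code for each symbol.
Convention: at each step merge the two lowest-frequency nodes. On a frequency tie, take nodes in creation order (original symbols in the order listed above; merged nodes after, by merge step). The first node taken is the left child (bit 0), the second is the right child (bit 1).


Huffman tree construction:
Step 1: Merge H(5) + I(12) = 17
Step 2: Merge D(16) + (H+I)(17) = 33
Step 3: Merge F(20) + B(24) = 44
Step 4: Merge (D+(H+I))(33) + (F+B)(44) = 77
Read each symbol's code off the tree from the root (left child = 0, right child = 1).

Codes:
  H: 010 (length 3)
  D: 00 (length 2)
  F: 10 (length 2)
  B: 11 (length 2)
  I: 011 (length 3)
Average code length: 171/77 = 2.2208 bits/symbol


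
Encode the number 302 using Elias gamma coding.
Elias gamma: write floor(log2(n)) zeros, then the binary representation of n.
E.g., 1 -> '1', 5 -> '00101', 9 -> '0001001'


num_bits = floor(log2(302)) + 1 = 9
leading_zeros = num_bits - 1 = 8
binary(302) = 100101110

Elias gamma(302) = '00000000' + '100101110' = 00000000100101110 (17 bits)


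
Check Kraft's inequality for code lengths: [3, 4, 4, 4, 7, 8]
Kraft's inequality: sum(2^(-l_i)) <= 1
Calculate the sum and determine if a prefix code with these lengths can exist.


Sum = 2^(-3) + 2^(-4) + 2^(-4) + 2^(-4) + 2^(-7) + 2^(-8)
    = 0.125 + 0.0625 + 0.0625 + 0.0625 + 0.0078125 + 0.00390625
    = 83/256 = 0.32421875
Since 0.32421875 <= 1, Kraft's inequality IS satisfied.
A prefix code with these lengths CAN exist.

Kraft sum = 0.32421875. Satisfied.


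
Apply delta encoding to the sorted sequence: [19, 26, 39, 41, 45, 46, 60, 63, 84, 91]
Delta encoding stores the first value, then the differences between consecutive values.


First value: 19
Deltas:
  26 - 19 = 7
  39 - 26 = 13
  41 - 39 = 2
  45 - 41 = 4
  46 - 45 = 1
  60 - 46 = 14
  63 - 60 = 3
  84 - 63 = 21
  91 - 84 = 7


Delta encoded: [19, 7, 13, 2, 4, 1, 14, 3, 21, 7]


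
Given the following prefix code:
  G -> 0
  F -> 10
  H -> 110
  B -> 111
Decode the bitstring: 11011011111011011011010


Decoding step by step:
Bits 110 -> H
Bits 110 -> H
Bits 111 -> B
Bits 110 -> H
Bits 110 -> H
Bits 110 -> H
Bits 110 -> H
Bits 10 -> F


Decoded message: HHBHHHHF


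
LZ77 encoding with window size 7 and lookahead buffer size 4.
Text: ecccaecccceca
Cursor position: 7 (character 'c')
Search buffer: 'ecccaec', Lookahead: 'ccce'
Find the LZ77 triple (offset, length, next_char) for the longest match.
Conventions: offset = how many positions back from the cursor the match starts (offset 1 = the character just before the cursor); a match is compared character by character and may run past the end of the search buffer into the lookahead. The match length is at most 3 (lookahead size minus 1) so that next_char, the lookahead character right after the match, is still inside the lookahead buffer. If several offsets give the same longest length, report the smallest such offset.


Try each offset into the search buffer:
  offset=1 (pos 6, char 'c'): match length 3
  offset=2 (pos 5, char 'e'): match length 0
  offset=3 (pos 4, char 'a'): match length 0
  offset=4 (pos 3, char 'c'): match length 1
  offset=5 (pos 2, char 'c'): match length 2
  offset=6 (pos 1, char 'c'): match length 3
  offset=7 (pos 0, char 'e'): match length 0
Longest match has length 3, found at offsets 1, 6; take the smallest, offset 1.
next_char = character at position 7 + 3 = 10 -> 'e'

Best match: offset=1, length=3 (matching 'ccc' starting at position 6)
LZ77 triple: (1, 3, 'e')


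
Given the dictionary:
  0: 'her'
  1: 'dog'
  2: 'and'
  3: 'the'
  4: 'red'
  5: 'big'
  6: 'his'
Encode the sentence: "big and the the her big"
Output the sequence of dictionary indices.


Look up each word in the dictionary:
  'big' -> 5
  'and' -> 2
  'the' -> 3
  'the' -> 3
  'her' -> 0
  'big' -> 5

Encoded: [5, 2, 3, 3, 0, 5]


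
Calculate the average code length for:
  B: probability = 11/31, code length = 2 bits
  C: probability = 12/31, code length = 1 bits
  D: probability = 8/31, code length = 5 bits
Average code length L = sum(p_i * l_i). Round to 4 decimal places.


Weighted contributions p_i * l_i:
  B: (11/31) * 2 = 22/31
  C: (12/31) * 1 = 12/31
  D: (8/31) * 5 = 40/31
Sum = (22 + 12 + 40)/31 = 74/31

L = 74/31 = 2.3871 bits/symbol


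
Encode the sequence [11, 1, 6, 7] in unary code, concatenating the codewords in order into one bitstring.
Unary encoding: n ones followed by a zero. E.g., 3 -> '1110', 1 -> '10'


Encode each number as n ones followed by a terminating 0:
  11 -> 111111111110 (12 bits)
  1 -> 10 (2 bits)
  6 -> 1111110 (7 bits)
  7 -> 11111110 (8 bits)
Total length = 12 + 2 + 7 + 8 = 29 bits.

Unary([11, 1, 6, 7]) = 11111111111010111111011111110 (29 bits)


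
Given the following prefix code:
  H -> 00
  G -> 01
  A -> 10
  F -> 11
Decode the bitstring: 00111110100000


Decoding step by step:
Bits 00 -> H
Bits 11 -> F
Bits 11 -> F
Bits 10 -> A
Bits 10 -> A
Bits 00 -> H
Bits 00 -> H


Decoded message: HFFAAHH


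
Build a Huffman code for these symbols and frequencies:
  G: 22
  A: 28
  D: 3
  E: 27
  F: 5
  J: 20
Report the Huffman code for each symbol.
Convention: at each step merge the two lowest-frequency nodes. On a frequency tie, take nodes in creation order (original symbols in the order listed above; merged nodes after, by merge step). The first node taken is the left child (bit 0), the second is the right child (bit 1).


Huffman tree construction:
Step 1: Merge D(3) + F(5) = 8
Step 2: Merge (D+F)(8) + J(20) = 28
Step 3: Merge G(22) + E(27) = 49
Step 4: Merge A(28) + ((D+F)+J)(28) = 56
Step 5: Merge (G+E)(49) + (A+((D+F)+J))(56) = 105
Read each symbol's code off the tree from the root (left child = 0, right child = 1).

Codes:
  G: 00 (length 2)
  A: 10 (length 2)
  D: 1100 (length 4)
  E: 01 (length 2)
  F: 1101 (length 4)
  J: 111 (length 3)
Average code length: 246/105 = 2.3429 bits/symbol


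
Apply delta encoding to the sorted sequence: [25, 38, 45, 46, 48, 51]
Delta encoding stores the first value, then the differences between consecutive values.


First value: 25
Deltas:
  38 - 25 = 13
  45 - 38 = 7
  46 - 45 = 1
  48 - 46 = 2
  51 - 48 = 3


Delta encoded: [25, 13, 7, 1, 2, 3]


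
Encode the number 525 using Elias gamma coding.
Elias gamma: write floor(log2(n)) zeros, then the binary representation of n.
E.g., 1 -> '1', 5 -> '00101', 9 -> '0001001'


num_bits = floor(log2(525)) + 1 = 10
leading_zeros = num_bits - 1 = 9
binary(525) = 1000001101

Elias gamma(525) = '000000000' + '1000001101' = 0000000001000001101 (19 bits)


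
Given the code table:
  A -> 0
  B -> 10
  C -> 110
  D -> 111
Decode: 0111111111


Decoding:
0 -> A
111 -> D
111 -> D
111 -> D


Result: ADDD


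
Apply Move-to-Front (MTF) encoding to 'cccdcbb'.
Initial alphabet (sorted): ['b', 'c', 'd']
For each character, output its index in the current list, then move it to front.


MTF encoding:
'c': index 1 in ['b', 'c', 'd'] -> ['c', 'b', 'd']
'c': index 0 in ['c', 'b', 'd'] -> ['c', 'b', 'd']
'c': index 0 in ['c', 'b', 'd'] -> ['c', 'b', 'd']
'd': index 2 in ['c', 'b', 'd'] -> ['d', 'c', 'b']
'c': index 1 in ['d', 'c', 'b'] -> ['c', 'd', 'b']
'b': index 2 in ['c', 'd', 'b'] -> ['b', 'c', 'd']
'b': index 0 in ['b', 'c', 'd'] -> ['b', 'c', 'd']


Output: [1, 0, 0, 2, 1, 2, 0]


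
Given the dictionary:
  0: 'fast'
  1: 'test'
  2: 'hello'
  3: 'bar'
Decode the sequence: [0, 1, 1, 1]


Look up each index in the dictionary:
  0 -> 'fast'
  1 -> 'test'
  1 -> 'test'
  1 -> 'test'

Decoded: "fast test test test"


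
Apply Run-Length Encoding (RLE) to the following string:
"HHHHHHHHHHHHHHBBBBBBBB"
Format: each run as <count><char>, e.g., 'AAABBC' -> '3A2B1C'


Scanning runs left to right:
  i=0: run of 'H' x 14 -> '14H'
  i=14: run of 'B' x 8 -> '8B'

RLE = 14H8B


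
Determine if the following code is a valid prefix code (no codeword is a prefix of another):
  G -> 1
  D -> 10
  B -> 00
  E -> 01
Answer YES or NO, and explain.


Checking each pair (does one codeword prefix another?):
  G='1' vs D='10': prefix -- VIOLATION

NO -- this is NOT a valid prefix code. G (1) is a prefix of D (10).


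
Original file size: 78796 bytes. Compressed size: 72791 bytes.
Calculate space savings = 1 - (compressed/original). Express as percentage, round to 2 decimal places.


ratio = compressed/original = 72791/78796 = 0.923791
savings = 1 - ratio = 1 - 0.923791 = 0.076209
as a percentage: 0.076209 * 100 = 7.62%

Space savings = 1 - 72791/78796 = 7.62%


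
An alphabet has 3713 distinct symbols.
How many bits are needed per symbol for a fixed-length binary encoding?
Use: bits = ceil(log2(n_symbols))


log2(3713) = 11.8584
Bracket: 2^11 = 2048 < 3713 <= 2^12 = 4096
So ceil(log2(3713)) = 12

bits = ceil(log2(3713)) = ceil(11.8584) = 12 bits


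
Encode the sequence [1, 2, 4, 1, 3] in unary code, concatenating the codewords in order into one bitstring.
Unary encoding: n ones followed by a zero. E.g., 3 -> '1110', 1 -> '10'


Encode each number as n ones followed by a terminating 0:
  1 -> 10 (2 bits)
  2 -> 110 (3 bits)
  4 -> 11110 (5 bits)
  1 -> 10 (2 bits)
  3 -> 1110 (4 bits)
Total length = 2 + 3 + 5 + 2 + 4 = 16 bits.

Unary([1, 2, 4, 1, 3]) = 1011011110101110 (16 bits)


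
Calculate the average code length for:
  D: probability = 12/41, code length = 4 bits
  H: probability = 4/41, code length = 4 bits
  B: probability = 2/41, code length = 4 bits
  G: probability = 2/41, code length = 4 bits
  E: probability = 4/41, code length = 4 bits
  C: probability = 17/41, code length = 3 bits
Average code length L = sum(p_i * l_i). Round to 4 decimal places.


Weighted contributions p_i * l_i:
  D: (12/41) * 4 = 48/41
  H: (4/41) * 4 = 16/41
  B: (2/41) * 4 = 8/41
  G: (2/41) * 4 = 8/41
  E: (4/41) * 4 = 16/41
  C: (17/41) * 3 = 51/41
Sum = (48 + 16 + 8 + 8 + 16 + 51)/41 = 147/41

L = 147/41 = 3.5854 bits/symbol


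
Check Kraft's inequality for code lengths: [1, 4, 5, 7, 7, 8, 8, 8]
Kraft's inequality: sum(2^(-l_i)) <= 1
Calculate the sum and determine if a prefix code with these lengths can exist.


Sum = 2^(-1) + 2^(-4) + 2^(-5) + 2^(-7) + 2^(-7) + 2^(-8) + 2^(-8) + 2^(-8)
    = 0.5 + 0.0625 + 0.03125 + 0.0078125 + 0.0078125 + 0.00390625 + 0.00390625 + 0.00390625
    = 159/256 = 0.62109375
Since 0.62109375 <= 1, Kraft's inequality IS satisfied.
A prefix code with these lengths CAN exist.

Kraft sum = 0.62109375. Satisfied.


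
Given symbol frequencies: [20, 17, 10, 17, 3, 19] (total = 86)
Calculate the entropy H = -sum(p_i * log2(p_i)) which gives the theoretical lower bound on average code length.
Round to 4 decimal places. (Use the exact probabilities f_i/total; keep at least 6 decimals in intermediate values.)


Per-symbol terms -p_i * log2(p_i) with p_i = f_i/86:
  p = 20/86 = 0.232558: log2(p) = -2.104337, -p*log2(p) = 0.489381
  p = 17/86 = 0.197674: log2(p) = -2.338802, -p*log2(p) = 0.462321
  p = 10/86 = 0.116279: log2(p) = -3.104337, -p*log2(p) = 0.360969
  p = 17/86 = 0.197674: log2(p) = -2.338802, -p*log2(p) = 0.462321
  p = 3/86 = 0.034884: log2(p) = -4.841302, -p*log2(p) = 0.168883
  p = 19/86 = 0.220930: log2(p) = -2.178337, -p*log2(p) = 0.481261
H = 0.489381 + 0.462321 + 0.360969 + 0.462321 + 0.168883 + 0.481261 = 2.425136

H = 2.4251 bits/symbol


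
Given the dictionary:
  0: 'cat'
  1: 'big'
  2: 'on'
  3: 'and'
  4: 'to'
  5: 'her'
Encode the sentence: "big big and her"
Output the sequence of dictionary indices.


Look up each word in the dictionary:
  'big' -> 1
  'big' -> 1
  'and' -> 3
  'her' -> 5

Encoded: [1, 1, 3, 5]


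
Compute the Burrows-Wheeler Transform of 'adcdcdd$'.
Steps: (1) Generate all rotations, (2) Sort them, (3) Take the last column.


Rotations (sorted):
  0: $adcdcdd -> last char: d
  1: adcdcdd$ -> last char: $
  2: cdcdd$ad -> last char: d
  3: cdd$adcd -> last char: d
  4: d$adcdcd -> last char: d
  5: dcdcdd$a -> last char: a
  6: dcdd$adc -> last char: c
  7: dd$adcdc -> last char: c


BWT = d$dddacc


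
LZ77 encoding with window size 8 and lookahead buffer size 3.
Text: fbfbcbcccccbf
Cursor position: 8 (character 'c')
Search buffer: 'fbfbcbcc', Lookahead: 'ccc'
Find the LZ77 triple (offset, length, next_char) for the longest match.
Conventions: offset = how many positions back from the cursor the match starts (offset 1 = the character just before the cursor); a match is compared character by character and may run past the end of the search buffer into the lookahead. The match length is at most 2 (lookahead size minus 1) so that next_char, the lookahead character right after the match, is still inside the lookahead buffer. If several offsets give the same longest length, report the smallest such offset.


Try each offset into the search buffer:
  offset=1 (pos 7, char 'c'): match length 2
  offset=2 (pos 6, char 'c'): match length 2
  offset=3 (pos 5, char 'b'): match length 0
  offset=4 (pos 4, char 'c'): match length 1
  offset=5 (pos 3, char 'b'): match length 0
  offset=6 (pos 2, char 'f'): match length 0
  offset=7 (pos 1, char 'b'): match length 0
  offset=8 (pos 0, char 'f'): match length 0
Longest match has length 2, found at offsets 1, 2; take the smallest, offset 1.
next_char = character at position 8 + 2 = 10 -> 'c'

Best match: offset=1, length=2 (matching 'cc' starting at position 7)
LZ77 triple: (1, 2, 'c')


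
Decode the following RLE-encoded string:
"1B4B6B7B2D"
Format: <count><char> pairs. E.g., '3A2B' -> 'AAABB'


Expanding each <count><char> pair:
  1B -> 'B'
  4B -> 'BBBB'
  6B -> 'BBBBBB'
  7B -> 'BBBBBBB'
  2D -> 'DD'

Decoded = BBBBBBBBBBBBBBBBBBDD


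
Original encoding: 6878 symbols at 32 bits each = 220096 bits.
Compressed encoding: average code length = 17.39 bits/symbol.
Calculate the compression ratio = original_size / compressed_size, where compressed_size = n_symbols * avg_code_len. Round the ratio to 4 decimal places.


original_size = n_symbols * orig_bits = 6878 * 32 = 220096 bits
compressed_size = n_symbols * avg_code_len = 6878 * 17.39 = 119608.42 bits
ratio = original_size / compressed_size = 220096 / 119608.42 = 1.8401

Compression ratio = 1.8401


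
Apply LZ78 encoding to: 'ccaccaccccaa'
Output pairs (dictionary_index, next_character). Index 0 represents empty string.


LZ78 encoding steps:
Dictionary: {0: ''}
Step 1: w='' (idx 0), next='c' -> output (0, 'c'), add 'c' as idx 1
Step 2: w='c' (idx 1), next='a' -> output (1, 'a'), add 'ca' as idx 2
Step 3: w='c' (idx 1), next='c' -> output (1, 'c'), add 'cc' as idx 3
Step 4: w='' (idx 0), next='a' -> output (0, 'a'), add 'a' as idx 4
Step 5: w='cc' (idx 3), next='c' -> output (3, 'c'), add 'ccc' as idx 5
Step 6: w='ca' (idx 2), next='a' -> output (2, 'a'), add 'caa' as idx 6


Encoded: [(0, 'c'), (1, 'a'), (1, 'c'), (0, 'a'), (3, 'c'), (2, 'a')]
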